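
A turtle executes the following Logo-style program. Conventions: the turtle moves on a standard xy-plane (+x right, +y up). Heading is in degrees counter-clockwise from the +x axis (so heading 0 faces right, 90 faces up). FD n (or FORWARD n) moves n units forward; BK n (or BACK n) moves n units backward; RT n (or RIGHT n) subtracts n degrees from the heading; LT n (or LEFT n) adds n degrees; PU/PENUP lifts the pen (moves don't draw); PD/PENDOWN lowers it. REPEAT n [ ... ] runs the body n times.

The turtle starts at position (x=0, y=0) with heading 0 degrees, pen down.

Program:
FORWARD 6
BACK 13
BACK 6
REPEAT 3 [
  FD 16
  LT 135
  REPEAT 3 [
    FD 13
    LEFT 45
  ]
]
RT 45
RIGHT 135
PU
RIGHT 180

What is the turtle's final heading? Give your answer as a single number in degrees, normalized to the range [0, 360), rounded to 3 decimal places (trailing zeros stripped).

Executing turtle program step by step:
Start: pos=(0,0), heading=0, pen down
FD 6: (0,0) -> (6,0) [heading=0, draw]
BK 13: (6,0) -> (-7,0) [heading=0, draw]
BK 6: (-7,0) -> (-13,0) [heading=0, draw]
REPEAT 3 [
  -- iteration 1/3 --
  FD 16: (-13,0) -> (3,0) [heading=0, draw]
  LT 135: heading 0 -> 135
  REPEAT 3 [
    -- iteration 1/3 --
    FD 13: (3,0) -> (-6.192,9.192) [heading=135, draw]
    LT 45: heading 135 -> 180
    -- iteration 2/3 --
    FD 13: (-6.192,9.192) -> (-19.192,9.192) [heading=180, draw]
    LT 45: heading 180 -> 225
    -- iteration 3/3 --
    FD 13: (-19.192,9.192) -> (-28.385,0) [heading=225, draw]
    LT 45: heading 225 -> 270
  ]
  -- iteration 2/3 --
  FD 16: (-28.385,0) -> (-28.385,-16) [heading=270, draw]
  LT 135: heading 270 -> 45
  REPEAT 3 [
    -- iteration 1/3 --
    FD 13: (-28.385,-16) -> (-19.192,-6.808) [heading=45, draw]
    LT 45: heading 45 -> 90
    -- iteration 2/3 --
    FD 13: (-19.192,-6.808) -> (-19.192,6.192) [heading=90, draw]
    LT 45: heading 90 -> 135
    -- iteration 3/3 --
    FD 13: (-19.192,6.192) -> (-28.385,15.385) [heading=135, draw]
    LT 45: heading 135 -> 180
  ]
  -- iteration 3/3 --
  FD 16: (-28.385,15.385) -> (-44.385,15.385) [heading=180, draw]
  LT 135: heading 180 -> 315
  REPEAT 3 [
    -- iteration 1/3 --
    FD 13: (-44.385,15.385) -> (-35.192,6.192) [heading=315, draw]
    LT 45: heading 315 -> 0
    -- iteration 2/3 --
    FD 13: (-35.192,6.192) -> (-22.192,6.192) [heading=0, draw]
    LT 45: heading 0 -> 45
    -- iteration 3/3 --
    FD 13: (-22.192,6.192) -> (-13,15.385) [heading=45, draw]
    LT 45: heading 45 -> 90
  ]
]
RT 45: heading 90 -> 45
RT 135: heading 45 -> 270
PU: pen up
RT 180: heading 270 -> 90
Final: pos=(-13,15.385), heading=90, 15 segment(s) drawn

Answer: 90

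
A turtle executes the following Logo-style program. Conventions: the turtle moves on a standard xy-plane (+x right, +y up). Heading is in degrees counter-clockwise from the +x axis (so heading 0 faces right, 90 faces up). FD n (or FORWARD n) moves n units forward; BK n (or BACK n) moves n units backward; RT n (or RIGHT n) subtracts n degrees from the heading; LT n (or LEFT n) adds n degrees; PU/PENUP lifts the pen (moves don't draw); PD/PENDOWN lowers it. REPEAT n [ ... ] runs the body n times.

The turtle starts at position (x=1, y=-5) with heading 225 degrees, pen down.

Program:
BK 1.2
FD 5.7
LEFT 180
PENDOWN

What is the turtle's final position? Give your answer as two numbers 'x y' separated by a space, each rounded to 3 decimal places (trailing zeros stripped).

Answer: -2.182 -8.182

Derivation:
Executing turtle program step by step:
Start: pos=(1,-5), heading=225, pen down
BK 1.2: (1,-5) -> (1.849,-4.151) [heading=225, draw]
FD 5.7: (1.849,-4.151) -> (-2.182,-8.182) [heading=225, draw]
LT 180: heading 225 -> 45
PD: pen down
Final: pos=(-2.182,-8.182), heading=45, 2 segment(s) drawn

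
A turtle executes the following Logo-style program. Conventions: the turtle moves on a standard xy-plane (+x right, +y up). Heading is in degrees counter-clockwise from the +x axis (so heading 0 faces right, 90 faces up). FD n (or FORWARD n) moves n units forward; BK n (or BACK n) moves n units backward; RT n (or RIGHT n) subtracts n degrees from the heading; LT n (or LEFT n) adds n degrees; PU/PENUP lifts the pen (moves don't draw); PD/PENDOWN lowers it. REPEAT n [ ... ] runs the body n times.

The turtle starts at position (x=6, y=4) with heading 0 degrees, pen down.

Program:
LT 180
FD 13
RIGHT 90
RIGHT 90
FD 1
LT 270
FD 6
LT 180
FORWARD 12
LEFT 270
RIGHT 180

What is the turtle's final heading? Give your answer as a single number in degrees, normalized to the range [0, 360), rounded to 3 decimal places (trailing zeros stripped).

Answer: 180

Derivation:
Executing turtle program step by step:
Start: pos=(6,4), heading=0, pen down
LT 180: heading 0 -> 180
FD 13: (6,4) -> (-7,4) [heading=180, draw]
RT 90: heading 180 -> 90
RT 90: heading 90 -> 0
FD 1: (-7,4) -> (-6,4) [heading=0, draw]
LT 270: heading 0 -> 270
FD 6: (-6,4) -> (-6,-2) [heading=270, draw]
LT 180: heading 270 -> 90
FD 12: (-6,-2) -> (-6,10) [heading=90, draw]
LT 270: heading 90 -> 0
RT 180: heading 0 -> 180
Final: pos=(-6,10), heading=180, 4 segment(s) drawn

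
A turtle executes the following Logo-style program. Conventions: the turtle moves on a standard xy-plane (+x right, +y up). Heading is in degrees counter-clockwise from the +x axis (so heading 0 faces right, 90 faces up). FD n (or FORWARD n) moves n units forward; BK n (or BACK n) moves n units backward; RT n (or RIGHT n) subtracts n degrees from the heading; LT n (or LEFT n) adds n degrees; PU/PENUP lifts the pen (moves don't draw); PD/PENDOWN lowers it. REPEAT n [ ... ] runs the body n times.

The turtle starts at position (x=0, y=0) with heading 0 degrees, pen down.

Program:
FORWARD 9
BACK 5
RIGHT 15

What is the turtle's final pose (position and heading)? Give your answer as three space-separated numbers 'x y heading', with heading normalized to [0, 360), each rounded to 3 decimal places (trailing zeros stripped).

Executing turtle program step by step:
Start: pos=(0,0), heading=0, pen down
FD 9: (0,0) -> (9,0) [heading=0, draw]
BK 5: (9,0) -> (4,0) [heading=0, draw]
RT 15: heading 0 -> 345
Final: pos=(4,0), heading=345, 2 segment(s) drawn

Answer: 4 0 345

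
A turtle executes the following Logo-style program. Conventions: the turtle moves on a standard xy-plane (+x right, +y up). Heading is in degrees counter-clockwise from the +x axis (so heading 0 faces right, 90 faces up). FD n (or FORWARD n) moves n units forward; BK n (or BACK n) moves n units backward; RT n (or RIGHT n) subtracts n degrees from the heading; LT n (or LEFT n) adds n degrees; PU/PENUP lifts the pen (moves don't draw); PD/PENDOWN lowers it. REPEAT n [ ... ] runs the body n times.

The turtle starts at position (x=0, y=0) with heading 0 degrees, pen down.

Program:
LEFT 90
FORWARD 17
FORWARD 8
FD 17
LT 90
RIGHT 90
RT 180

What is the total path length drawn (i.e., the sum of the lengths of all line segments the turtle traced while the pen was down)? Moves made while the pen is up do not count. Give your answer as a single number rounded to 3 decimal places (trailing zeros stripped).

Executing turtle program step by step:
Start: pos=(0,0), heading=0, pen down
LT 90: heading 0 -> 90
FD 17: (0,0) -> (0,17) [heading=90, draw]
FD 8: (0,17) -> (0,25) [heading=90, draw]
FD 17: (0,25) -> (0,42) [heading=90, draw]
LT 90: heading 90 -> 180
RT 90: heading 180 -> 90
RT 180: heading 90 -> 270
Final: pos=(0,42), heading=270, 3 segment(s) drawn

Segment lengths:
  seg 1: (0,0) -> (0,17), length = 17
  seg 2: (0,17) -> (0,25), length = 8
  seg 3: (0,25) -> (0,42), length = 17
Total = 42

Answer: 42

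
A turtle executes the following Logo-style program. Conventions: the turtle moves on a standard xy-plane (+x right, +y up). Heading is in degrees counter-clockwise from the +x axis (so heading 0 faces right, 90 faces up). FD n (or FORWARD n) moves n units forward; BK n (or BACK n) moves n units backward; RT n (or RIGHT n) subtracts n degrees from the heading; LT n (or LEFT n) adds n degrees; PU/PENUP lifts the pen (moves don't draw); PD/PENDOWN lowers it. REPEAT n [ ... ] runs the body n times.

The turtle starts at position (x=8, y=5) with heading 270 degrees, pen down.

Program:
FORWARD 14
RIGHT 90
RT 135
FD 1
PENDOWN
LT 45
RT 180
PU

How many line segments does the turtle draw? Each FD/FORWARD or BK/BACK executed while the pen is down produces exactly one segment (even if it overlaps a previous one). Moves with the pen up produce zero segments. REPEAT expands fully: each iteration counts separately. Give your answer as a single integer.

Answer: 2

Derivation:
Executing turtle program step by step:
Start: pos=(8,5), heading=270, pen down
FD 14: (8,5) -> (8,-9) [heading=270, draw]
RT 90: heading 270 -> 180
RT 135: heading 180 -> 45
FD 1: (8,-9) -> (8.707,-8.293) [heading=45, draw]
PD: pen down
LT 45: heading 45 -> 90
RT 180: heading 90 -> 270
PU: pen up
Final: pos=(8.707,-8.293), heading=270, 2 segment(s) drawn
Segments drawn: 2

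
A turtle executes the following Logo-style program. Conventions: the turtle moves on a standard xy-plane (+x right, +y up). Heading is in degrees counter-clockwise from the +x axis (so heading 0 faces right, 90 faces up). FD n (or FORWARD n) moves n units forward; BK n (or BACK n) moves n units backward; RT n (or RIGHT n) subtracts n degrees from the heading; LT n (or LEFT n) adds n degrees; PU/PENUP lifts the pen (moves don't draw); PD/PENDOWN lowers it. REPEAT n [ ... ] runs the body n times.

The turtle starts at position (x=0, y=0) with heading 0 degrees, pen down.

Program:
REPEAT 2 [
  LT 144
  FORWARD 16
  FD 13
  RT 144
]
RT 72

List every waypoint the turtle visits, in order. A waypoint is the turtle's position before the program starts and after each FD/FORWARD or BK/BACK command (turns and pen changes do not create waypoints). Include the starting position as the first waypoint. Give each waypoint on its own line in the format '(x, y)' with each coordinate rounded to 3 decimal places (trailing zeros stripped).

Answer: (0, 0)
(-12.944, 9.405)
(-23.461, 17.046)
(-36.406, 26.45)
(-46.923, 34.092)

Derivation:
Executing turtle program step by step:
Start: pos=(0,0), heading=0, pen down
REPEAT 2 [
  -- iteration 1/2 --
  LT 144: heading 0 -> 144
  FD 16: (0,0) -> (-12.944,9.405) [heading=144, draw]
  FD 13: (-12.944,9.405) -> (-23.461,17.046) [heading=144, draw]
  RT 144: heading 144 -> 0
  -- iteration 2/2 --
  LT 144: heading 0 -> 144
  FD 16: (-23.461,17.046) -> (-36.406,26.45) [heading=144, draw]
  FD 13: (-36.406,26.45) -> (-46.923,34.092) [heading=144, draw]
  RT 144: heading 144 -> 0
]
RT 72: heading 0 -> 288
Final: pos=(-46.923,34.092), heading=288, 4 segment(s) drawn
Waypoints (5 total):
(0, 0)
(-12.944, 9.405)
(-23.461, 17.046)
(-36.406, 26.45)
(-46.923, 34.092)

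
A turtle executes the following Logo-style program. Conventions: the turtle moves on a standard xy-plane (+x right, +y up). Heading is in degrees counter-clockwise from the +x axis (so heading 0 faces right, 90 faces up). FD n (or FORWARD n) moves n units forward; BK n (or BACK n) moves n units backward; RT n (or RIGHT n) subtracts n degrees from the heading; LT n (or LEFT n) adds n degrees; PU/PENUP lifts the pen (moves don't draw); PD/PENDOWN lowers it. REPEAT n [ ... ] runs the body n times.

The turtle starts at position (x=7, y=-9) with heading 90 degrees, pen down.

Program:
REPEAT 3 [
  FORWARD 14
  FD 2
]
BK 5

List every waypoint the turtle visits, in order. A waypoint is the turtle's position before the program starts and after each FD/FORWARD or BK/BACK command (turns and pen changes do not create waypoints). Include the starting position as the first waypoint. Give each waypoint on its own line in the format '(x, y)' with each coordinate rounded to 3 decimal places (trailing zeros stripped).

Answer: (7, -9)
(7, 5)
(7, 7)
(7, 21)
(7, 23)
(7, 37)
(7, 39)
(7, 34)

Derivation:
Executing turtle program step by step:
Start: pos=(7,-9), heading=90, pen down
REPEAT 3 [
  -- iteration 1/3 --
  FD 14: (7,-9) -> (7,5) [heading=90, draw]
  FD 2: (7,5) -> (7,7) [heading=90, draw]
  -- iteration 2/3 --
  FD 14: (7,7) -> (7,21) [heading=90, draw]
  FD 2: (7,21) -> (7,23) [heading=90, draw]
  -- iteration 3/3 --
  FD 14: (7,23) -> (7,37) [heading=90, draw]
  FD 2: (7,37) -> (7,39) [heading=90, draw]
]
BK 5: (7,39) -> (7,34) [heading=90, draw]
Final: pos=(7,34), heading=90, 7 segment(s) drawn
Waypoints (8 total):
(7, -9)
(7, 5)
(7, 7)
(7, 21)
(7, 23)
(7, 37)
(7, 39)
(7, 34)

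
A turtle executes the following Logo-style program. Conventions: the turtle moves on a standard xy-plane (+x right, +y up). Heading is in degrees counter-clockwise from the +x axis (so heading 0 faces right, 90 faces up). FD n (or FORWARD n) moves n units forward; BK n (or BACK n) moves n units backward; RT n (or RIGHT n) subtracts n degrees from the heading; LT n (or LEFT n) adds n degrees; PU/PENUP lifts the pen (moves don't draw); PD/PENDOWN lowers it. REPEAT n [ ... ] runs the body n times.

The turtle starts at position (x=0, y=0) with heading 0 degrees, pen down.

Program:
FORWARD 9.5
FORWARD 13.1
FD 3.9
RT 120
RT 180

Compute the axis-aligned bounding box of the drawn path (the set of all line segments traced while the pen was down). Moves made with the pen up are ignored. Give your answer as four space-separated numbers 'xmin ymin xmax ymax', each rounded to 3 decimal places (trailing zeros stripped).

Executing turtle program step by step:
Start: pos=(0,0), heading=0, pen down
FD 9.5: (0,0) -> (9.5,0) [heading=0, draw]
FD 13.1: (9.5,0) -> (22.6,0) [heading=0, draw]
FD 3.9: (22.6,0) -> (26.5,0) [heading=0, draw]
RT 120: heading 0 -> 240
RT 180: heading 240 -> 60
Final: pos=(26.5,0), heading=60, 3 segment(s) drawn

Segment endpoints: x in {0, 9.5, 22.6, 26.5}, y in {0}
xmin=0, ymin=0, xmax=26.5, ymax=0

Answer: 0 0 26.5 0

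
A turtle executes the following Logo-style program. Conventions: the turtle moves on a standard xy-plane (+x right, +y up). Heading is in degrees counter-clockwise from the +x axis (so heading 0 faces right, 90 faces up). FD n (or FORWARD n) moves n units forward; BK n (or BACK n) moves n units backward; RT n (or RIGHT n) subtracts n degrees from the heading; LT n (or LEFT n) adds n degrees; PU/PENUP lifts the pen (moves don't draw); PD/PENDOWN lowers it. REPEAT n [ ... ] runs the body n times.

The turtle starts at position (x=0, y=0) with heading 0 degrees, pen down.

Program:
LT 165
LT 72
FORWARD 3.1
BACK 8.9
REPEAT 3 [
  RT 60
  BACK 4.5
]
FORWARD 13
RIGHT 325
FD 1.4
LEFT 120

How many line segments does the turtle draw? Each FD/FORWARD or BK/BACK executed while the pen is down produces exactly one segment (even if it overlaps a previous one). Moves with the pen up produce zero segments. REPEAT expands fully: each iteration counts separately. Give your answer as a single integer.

Executing turtle program step by step:
Start: pos=(0,0), heading=0, pen down
LT 165: heading 0 -> 165
LT 72: heading 165 -> 237
FD 3.1: (0,0) -> (-1.688,-2.6) [heading=237, draw]
BK 8.9: (-1.688,-2.6) -> (3.159,4.864) [heading=237, draw]
REPEAT 3 [
  -- iteration 1/3 --
  RT 60: heading 237 -> 177
  BK 4.5: (3.159,4.864) -> (7.653,4.629) [heading=177, draw]
  -- iteration 2/3 --
  RT 60: heading 177 -> 117
  BK 4.5: (7.653,4.629) -> (9.696,0.619) [heading=117, draw]
  -- iteration 3/3 --
  RT 60: heading 117 -> 57
  BK 4.5: (9.696,0.619) -> (7.245,-3.155) [heading=57, draw]
]
FD 13: (7.245,-3.155) -> (14.325,7.748) [heading=57, draw]
RT 325: heading 57 -> 92
FD 1.4: (14.325,7.748) -> (14.276,9.147) [heading=92, draw]
LT 120: heading 92 -> 212
Final: pos=(14.276,9.147), heading=212, 7 segment(s) drawn
Segments drawn: 7

Answer: 7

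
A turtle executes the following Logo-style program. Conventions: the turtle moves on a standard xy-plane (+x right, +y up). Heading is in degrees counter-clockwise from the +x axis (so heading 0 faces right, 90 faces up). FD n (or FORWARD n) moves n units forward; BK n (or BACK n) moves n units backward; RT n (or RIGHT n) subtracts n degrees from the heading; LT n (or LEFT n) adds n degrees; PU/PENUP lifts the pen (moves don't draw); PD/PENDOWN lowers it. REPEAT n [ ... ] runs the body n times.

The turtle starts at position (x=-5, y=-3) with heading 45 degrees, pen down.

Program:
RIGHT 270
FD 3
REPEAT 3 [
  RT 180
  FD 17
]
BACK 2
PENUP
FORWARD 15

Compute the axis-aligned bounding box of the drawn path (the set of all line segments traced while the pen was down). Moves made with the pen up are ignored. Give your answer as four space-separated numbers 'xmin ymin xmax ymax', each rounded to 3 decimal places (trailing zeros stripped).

Answer: -7.121 -12.899 4.899 -0.879

Derivation:
Executing turtle program step by step:
Start: pos=(-5,-3), heading=45, pen down
RT 270: heading 45 -> 135
FD 3: (-5,-3) -> (-7.121,-0.879) [heading=135, draw]
REPEAT 3 [
  -- iteration 1/3 --
  RT 180: heading 135 -> 315
  FD 17: (-7.121,-0.879) -> (4.899,-12.899) [heading=315, draw]
  -- iteration 2/3 --
  RT 180: heading 315 -> 135
  FD 17: (4.899,-12.899) -> (-7.121,-0.879) [heading=135, draw]
  -- iteration 3/3 --
  RT 180: heading 135 -> 315
  FD 17: (-7.121,-0.879) -> (4.899,-12.899) [heading=315, draw]
]
BK 2: (4.899,-12.899) -> (3.485,-11.485) [heading=315, draw]
PU: pen up
FD 15: (3.485,-11.485) -> (14.092,-22.092) [heading=315, move]
Final: pos=(14.092,-22.092), heading=315, 5 segment(s) drawn

Segment endpoints: x in {-7.121, -7.121, -5, 3.485, 4.899, 4.899}, y in {-12.899, -12.899, -11.485, -3, -0.879, -0.879}
xmin=-7.121, ymin=-12.899, xmax=4.899, ymax=-0.879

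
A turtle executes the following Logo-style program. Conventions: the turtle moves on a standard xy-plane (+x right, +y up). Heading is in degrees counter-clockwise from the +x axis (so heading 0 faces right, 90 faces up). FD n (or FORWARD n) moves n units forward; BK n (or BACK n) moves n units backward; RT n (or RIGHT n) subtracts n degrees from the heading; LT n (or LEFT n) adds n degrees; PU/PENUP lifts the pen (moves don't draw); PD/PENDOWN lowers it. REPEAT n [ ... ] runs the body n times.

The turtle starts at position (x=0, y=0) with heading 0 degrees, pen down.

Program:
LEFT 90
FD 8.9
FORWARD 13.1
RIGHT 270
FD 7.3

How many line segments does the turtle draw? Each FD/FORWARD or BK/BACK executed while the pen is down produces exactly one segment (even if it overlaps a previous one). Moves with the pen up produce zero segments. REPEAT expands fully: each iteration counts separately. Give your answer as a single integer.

Executing turtle program step by step:
Start: pos=(0,0), heading=0, pen down
LT 90: heading 0 -> 90
FD 8.9: (0,0) -> (0,8.9) [heading=90, draw]
FD 13.1: (0,8.9) -> (0,22) [heading=90, draw]
RT 270: heading 90 -> 180
FD 7.3: (0,22) -> (-7.3,22) [heading=180, draw]
Final: pos=(-7.3,22), heading=180, 3 segment(s) drawn
Segments drawn: 3

Answer: 3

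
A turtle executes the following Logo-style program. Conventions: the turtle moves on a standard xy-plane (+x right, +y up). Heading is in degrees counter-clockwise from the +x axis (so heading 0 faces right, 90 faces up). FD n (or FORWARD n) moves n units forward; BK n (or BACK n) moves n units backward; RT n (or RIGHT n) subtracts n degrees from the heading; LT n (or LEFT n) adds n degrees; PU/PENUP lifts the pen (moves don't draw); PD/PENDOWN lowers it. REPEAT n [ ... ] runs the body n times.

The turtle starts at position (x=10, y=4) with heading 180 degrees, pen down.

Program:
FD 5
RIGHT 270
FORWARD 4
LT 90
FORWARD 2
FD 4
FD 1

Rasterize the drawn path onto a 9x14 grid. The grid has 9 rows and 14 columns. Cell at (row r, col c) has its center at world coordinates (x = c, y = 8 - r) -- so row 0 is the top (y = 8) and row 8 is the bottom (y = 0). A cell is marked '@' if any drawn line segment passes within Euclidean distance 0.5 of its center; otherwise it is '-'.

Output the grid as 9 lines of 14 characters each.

Answer: --------------
--------------
--------------
--------------
-----@@@@@@---
-----@--------
-----@--------
-----@--------
-----@@@@@@@@-

Derivation:
Segment 0: (10,4) -> (5,4)
Segment 1: (5,4) -> (5,0)
Segment 2: (5,0) -> (7,0)
Segment 3: (7,0) -> (11,0)
Segment 4: (11,0) -> (12,0)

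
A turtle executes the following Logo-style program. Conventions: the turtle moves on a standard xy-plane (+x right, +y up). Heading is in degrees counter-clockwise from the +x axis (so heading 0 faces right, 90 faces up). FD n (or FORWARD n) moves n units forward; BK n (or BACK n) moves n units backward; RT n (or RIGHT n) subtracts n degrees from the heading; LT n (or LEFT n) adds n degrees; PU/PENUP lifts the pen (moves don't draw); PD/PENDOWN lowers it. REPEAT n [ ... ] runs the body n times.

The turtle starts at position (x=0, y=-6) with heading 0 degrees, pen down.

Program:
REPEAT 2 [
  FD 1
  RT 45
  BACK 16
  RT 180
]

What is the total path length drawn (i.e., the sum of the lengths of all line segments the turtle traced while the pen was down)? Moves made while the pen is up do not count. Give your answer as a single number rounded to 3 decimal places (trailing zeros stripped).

Executing turtle program step by step:
Start: pos=(0,-6), heading=0, pen down
REPEAT 2 [
  -- iteration 1/2 --
  FD 1: (0,-6) -> (1,-6) [heading=0, draw]
  RT 45: heading 0 -> 315
  BK 16: (1,-6) -> (-10.314,5.314) [heading=315, draw]
  RT 180: heading 315 -> 135
  -- iteration 2/2 --
  FD 1: (-10.314,5.314) -> (-11.021,6.021) [heading=135, draw]
  RT 45: heading 135 -> 90
  BK 16: (-11.021,6.021) -> (-11.021,-9.979) [heading=90, draw]
  RT 180: heading 90 -> 270
]
Final: pos=(-11.021,-9.979), heading=270, 4 segment(s) drawn

Segment lengths:
  seg 1: (0,-6) -> (1,-6), length = 1
  seg 2: (1,-6) -> (-10.314,5.314), length = 16
  seg 3: (-10.314,5.314) -> (-11.021,6.021), length = 1
  seg 4: (-11.021,6.021) -> (-11.021,-9.979), length = 16
Total = 34

Answer: 34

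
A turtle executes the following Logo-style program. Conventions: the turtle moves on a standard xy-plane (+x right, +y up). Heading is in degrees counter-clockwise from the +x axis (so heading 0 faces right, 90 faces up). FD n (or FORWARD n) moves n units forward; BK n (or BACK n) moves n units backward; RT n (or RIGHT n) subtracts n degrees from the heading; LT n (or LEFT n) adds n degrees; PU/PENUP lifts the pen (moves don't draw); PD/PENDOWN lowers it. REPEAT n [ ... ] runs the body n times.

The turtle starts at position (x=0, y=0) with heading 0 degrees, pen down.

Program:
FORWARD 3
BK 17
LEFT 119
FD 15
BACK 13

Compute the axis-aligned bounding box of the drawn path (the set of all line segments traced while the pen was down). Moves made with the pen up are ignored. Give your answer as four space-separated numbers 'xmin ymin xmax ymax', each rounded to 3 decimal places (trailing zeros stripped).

Executing turtle program step by step:
Start: pos=(0,0), heading=0, pen down
FD 3: (0,0) -> (3,0) [heading=0, draw]
BK 17: (3,0) -> (-14,0) [heading=0, draw]
LT 119: heading 0 -> 119
FD 15: (-14,0) -> (-21.272,13.119) [heading=119, draw]
BK 13: (-21.272,13.119) -> (-14.97,1.749) [heading=119, draw]
Final: pos=(-14.97,1.749), heading=119, 4 segment(s) drawn

Segment endpoints: x in {-21.272, -14.97, -14, 0, 3}, y in {0, 1.749, 13.119}
xmin=-21.272, ymin=0, xmax=3, ymax=13.119

Answer: -21.272 0 3 13.119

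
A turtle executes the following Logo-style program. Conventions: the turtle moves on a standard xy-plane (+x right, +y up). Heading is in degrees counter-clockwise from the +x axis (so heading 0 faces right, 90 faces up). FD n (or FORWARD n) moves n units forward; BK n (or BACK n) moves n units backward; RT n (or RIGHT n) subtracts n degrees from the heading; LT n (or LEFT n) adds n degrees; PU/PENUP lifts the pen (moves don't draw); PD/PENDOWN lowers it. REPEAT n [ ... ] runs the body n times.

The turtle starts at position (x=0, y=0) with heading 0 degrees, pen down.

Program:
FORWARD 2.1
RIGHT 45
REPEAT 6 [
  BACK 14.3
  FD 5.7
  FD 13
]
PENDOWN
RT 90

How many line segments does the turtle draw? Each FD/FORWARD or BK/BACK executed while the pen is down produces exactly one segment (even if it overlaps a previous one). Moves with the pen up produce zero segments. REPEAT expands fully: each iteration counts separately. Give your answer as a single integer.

Answer: 19

Derivation:
Executing turtle program step by step:
Start: pos=(0,0), heading=0, pen down
FD 2.1: (0,0) -> (2.1,0) [heading=0, draw]
RT 45: heading 0 -> 315
REPEAT 6 [
  -- iteration 1/6 --
  BK 14.3: (2.1,0) -> (-8.012,10.112) [heading=315, draw]
  FD 5.7: (-8.012,10.112) -> (-3.981,6.081) [heading=315, draw]
  FD 13: (-3.981,6.081) -> (5.211,-3.111) [heading=315, draw]
  -- iteration 2/6 --
  BK 14.3: (5.211,-3.111) -> (-4.9,7) [heading=315, draw]
  FD 5.7: (-4.9,7) -> (-0.87,2.97) [heading=315, draw]
  FD 13: (-0.87,2.97) -> (8.323,-6.223) [heading=315, draw]
  -- iteration 3/6 --
  BK 14.3: (8.323,-6.223) -> (-1.789,3.889) [heading=315, draw]
  FD 5.7: (-1.789,3.889) -> (2.241,-0.141) [heading=315, draw]
  FD 13: (2.241,-0.141) -> (11.434,-9.334) [heading=315, draw]
  -- iteration 4/6 --
  BK 14.3: (11.434,-9.334) -> (1.322,0.778) [heading=315, draw]
  FD 5.7: (1.322,0.778) -> (5.353,-3.253) [heading=315, draw]
  FD 13: (5.353,-3.253) -> (14.545,-12.445) [heading=315, draw]
  -- iteration 5/6 --
  BK 14.3: (14.545,-12.445) -> (4.433,-2.333) [heading=315, draw]
  FD 5.7: (4.433,-2.333) -> (8.464,-6.364) [heading=315, draw]
  FD 13: (8.464,-6.364) -> (17.656,-15.556) [heading=315, draw]
  -- iteration 6/6 --
  BK 14.3: (17.656,-15.556) -> (7.545,-5.445) [heading=315, draw]
  FD 5.7: (7.545,-5.445) -> (11.575,-9.475) [heading=315, draw]
  FD 13: (11.575,-9.475) -> (20.768,-18.668) [heading=315, draw]
]
PD: pen down
RT 90: heading 315 -> 225
Final: pos=(20.768,-18.668), heading=225, 19 segment(s) drawn
Segments drawn: 19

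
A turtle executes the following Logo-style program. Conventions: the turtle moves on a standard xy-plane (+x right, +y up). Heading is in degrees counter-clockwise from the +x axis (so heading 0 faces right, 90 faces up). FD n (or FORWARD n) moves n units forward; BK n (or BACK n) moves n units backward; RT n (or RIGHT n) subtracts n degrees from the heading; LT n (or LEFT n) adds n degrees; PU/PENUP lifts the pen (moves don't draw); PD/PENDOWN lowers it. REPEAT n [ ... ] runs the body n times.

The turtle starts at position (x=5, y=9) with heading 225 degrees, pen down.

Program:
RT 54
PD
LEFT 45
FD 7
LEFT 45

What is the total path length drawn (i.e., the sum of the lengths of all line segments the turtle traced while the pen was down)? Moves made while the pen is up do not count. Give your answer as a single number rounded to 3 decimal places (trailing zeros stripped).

Executing turtle program step by step:
Start: pos=(5,9), heading=225, pen down
RT 54: heading 225 -> 171
PD: pen down
LT 45: heading 171 -> 216
FD 7: (5,9) -> (-0.663,4.886) [heading=216, draw]
LT 45: heading 216 -> 261
Final: pos=(-0.663,4.886), heading=261, 1 segment(s) drawn

Segment lengths:
  seg 1: (5,9) -> (-0.663,4.886), length = 7
Total = 7

Answer: 7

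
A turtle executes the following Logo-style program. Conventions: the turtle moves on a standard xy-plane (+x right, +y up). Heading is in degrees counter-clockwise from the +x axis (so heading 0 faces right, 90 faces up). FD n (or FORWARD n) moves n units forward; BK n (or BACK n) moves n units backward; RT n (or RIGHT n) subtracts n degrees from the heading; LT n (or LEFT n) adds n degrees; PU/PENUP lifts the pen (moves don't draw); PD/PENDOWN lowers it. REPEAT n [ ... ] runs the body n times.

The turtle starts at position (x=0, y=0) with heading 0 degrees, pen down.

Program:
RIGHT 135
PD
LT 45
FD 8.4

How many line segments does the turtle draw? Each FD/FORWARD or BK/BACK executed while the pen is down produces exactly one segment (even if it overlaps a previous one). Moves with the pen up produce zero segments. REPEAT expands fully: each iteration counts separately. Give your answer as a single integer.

Executing turtle program step by step:
Start: pos=(0,0), heading=0, pen down
RT 135: heading 0 -> 225
PD: pen down
LT 45: heading 225 -> 270
FD 8.4: (0,0) -> (0,-8.4) [heading=270, draw]
Final: pos=(0,-8.4), heading=270, 1 segment(s) drawn
Segments drawn: 1

Answer: 1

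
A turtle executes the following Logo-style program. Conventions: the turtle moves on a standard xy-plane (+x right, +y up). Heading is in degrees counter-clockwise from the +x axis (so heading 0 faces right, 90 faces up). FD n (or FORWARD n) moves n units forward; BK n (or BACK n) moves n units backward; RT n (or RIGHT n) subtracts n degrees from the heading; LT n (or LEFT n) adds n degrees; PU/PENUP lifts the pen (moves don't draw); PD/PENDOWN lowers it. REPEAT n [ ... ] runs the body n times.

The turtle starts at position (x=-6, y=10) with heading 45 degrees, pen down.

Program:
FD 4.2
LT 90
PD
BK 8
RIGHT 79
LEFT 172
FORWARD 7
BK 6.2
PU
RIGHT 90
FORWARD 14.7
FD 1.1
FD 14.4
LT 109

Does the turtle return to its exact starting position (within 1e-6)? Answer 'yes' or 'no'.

Executing turtle program step by step:
Start: pos=(-6,10), heading=45, pen down
FD 4.2: (-6,10) -> (-3.03,12.97) [heading=45, draw]
LT 90: heading 45 -> 135
PD: pen down
BK 8: (-3.03,12.97) -> (2.627,7.313) [heading=135, draw]
RT 79: heading 135 -> 56
LT 172: heading 56 -> 228
FD 7: (2.627,7.313) -> (-2.057,2.111) [heading=228, draw]
BK 6.2: (-2.057,2.111) -> (2.091,6.718) [heading=228, draw]
PU: pen up
RT 90: heading 228 -> 138
FD 14.7: (2.091,6.718) -> (-8.833,16.555) [heading=138, move]
FD 1.1: (-8.833,16.555) -> (-9.65,17.291) [heading=138, move]
FD 14.4: (-9.65,17.291) -> (-20.352,26.926) [heading=138, move]
LT 109: heading 138 -> 247
Final: pos=(-20.352,26.926), heading=247, 4 segment(s) drawn

Start position: (-6, 10)
Final position: (-20.352, 26.926)
Distance = 22.192; >= 1e-6 -> NOT closed

Answer: no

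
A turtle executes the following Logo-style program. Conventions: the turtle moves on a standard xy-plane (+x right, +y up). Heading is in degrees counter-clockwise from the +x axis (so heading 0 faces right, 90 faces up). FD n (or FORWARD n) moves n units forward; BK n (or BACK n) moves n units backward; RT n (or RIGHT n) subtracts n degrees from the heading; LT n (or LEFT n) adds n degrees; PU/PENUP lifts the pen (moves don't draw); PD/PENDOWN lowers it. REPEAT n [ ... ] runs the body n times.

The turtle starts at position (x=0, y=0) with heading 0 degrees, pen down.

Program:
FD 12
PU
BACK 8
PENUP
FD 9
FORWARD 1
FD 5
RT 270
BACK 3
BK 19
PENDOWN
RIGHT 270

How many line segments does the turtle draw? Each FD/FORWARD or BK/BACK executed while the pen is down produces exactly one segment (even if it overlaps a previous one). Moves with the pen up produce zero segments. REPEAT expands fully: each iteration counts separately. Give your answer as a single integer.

Answer: 1

Derivation:
Executing turtle program step by step:
Start: pos=(0,0), heading=0, pen down
FD 12: (0,0) -> (12,0) [heading=0, draw]
PU: pen up
BK 8: (12,0) -> (4,0) [heading=0, move]
PU: pen up
FD 9: (4,0) -> (13,0) [heading=0, move]
FD 1: (13,0) -> (14,0) [heading=0, move]
FD 5: (14,0) -> (19,0) [heading=0, move]
RT 270: heading 0 -> 90
BK 3: (19,0) -> (19,-3) [heading=90, move]
BK 19: (19,-3) -> (19,-22) [heading=90, move]
PD: pen down
RT 270: heading 90 -> 180
Final: pos=(19,-22), heading=180, 1 segment(s) drawn
Segments drawn: 1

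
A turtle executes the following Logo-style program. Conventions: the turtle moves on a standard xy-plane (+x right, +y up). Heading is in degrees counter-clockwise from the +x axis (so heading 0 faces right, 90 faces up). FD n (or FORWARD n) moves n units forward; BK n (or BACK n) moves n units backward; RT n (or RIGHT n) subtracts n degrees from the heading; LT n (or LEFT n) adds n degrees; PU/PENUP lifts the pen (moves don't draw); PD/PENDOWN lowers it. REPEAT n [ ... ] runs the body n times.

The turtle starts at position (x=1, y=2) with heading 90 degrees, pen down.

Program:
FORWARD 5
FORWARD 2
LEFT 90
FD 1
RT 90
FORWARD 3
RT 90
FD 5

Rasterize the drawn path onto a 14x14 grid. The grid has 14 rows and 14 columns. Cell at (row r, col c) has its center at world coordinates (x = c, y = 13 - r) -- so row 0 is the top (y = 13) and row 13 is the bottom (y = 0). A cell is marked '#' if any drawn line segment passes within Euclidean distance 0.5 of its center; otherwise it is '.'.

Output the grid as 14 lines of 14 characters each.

Answer: ..............
######........
#.............
#.............
##............
.#............
.#............
.#............
.#............
.#............
.#............
.#............
..............
..............

Derivation:
Segment 0: (1,2) -> (1,7)
Segment 1: (1,7) -> (1,9)
Segment 2: (1,9) -> (0,9)
Segment 3: (0,9) -> (0,12)
Segment 4: (0,12) -> (5,12)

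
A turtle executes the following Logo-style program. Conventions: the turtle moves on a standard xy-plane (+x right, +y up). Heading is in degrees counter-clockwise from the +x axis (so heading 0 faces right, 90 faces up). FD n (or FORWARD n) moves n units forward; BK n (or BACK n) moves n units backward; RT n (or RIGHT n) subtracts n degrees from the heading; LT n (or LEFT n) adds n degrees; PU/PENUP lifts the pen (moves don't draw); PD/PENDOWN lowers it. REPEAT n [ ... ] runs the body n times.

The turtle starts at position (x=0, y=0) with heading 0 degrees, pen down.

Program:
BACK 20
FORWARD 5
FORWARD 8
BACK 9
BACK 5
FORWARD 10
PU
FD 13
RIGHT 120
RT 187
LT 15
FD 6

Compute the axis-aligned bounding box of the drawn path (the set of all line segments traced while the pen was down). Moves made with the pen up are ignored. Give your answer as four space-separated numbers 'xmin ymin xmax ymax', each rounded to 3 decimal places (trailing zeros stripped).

Executing turtle program step by step:
Start: pos=(0,0), heading=0, pen down
BK 20: (0,0) -> (-20,0) [heading=0, draw]
FD 5: (-20,0) -> (-15,0) [heading=0, draw]
FD 8: (-15,0) -> (-7,0) [heading=0, draw]
BK 9: (-7,0) -> (-16,0) [heading=0, draw]
BK 5: (-16,0) -> (-21,0) [heading=0, draw]
FD 10: (-21,0) -> (-11,0) [heading=0, draw]
PU: pen up
FD 13: (-11,0) -> (2,0) [heading=0, move]
RT 120: heading 0 -> 240
RT 187: heading 240 -> 53
LT 15: heading 53 -> 68
FD 6: (2,0) -> (4.248,5.563) [heading=68, move]
Final: pos=(4.248,5.563), heading=68, 6 segment(s) drawn

Segment endpoints: x in {-21, -20, -16, -15, -11, -7, 0}, y in {0}
xmin=-21, ymin=0, xmax=0, ymax=0

Answer: -21 0 0 0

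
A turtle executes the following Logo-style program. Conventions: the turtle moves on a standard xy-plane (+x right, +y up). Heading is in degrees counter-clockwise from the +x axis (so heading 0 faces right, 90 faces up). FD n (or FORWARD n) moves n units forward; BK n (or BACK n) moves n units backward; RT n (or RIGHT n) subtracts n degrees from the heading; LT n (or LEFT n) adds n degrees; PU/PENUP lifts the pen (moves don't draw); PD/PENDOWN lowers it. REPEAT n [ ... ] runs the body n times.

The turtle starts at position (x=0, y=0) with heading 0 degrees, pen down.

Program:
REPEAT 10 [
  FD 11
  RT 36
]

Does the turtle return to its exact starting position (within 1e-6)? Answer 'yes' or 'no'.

Executing turtle program step by step:
Start: pos=(0,0), heading=0, pen down
REPEAT 10 [
  -- iteration 1/10 --
  FD 11: (0,0) -> (11,0) [heading=0, draw]
  RT 36: heading 0 -> 324
  -- iteration 2/10 --
  FD 11: (11,0) -> (19.899,-6.466) [heading=324, draw]
  RT 36: heading 324 -> 288
  -- iteration 3/10 --
  FD 11: (19.899,-6.466) -> (23.298,-16.927) [heading=288, draw]
  RT 36: heading 288 -> 252
  -- iteration 4/10 --
  FD 11: (23.298,-16.927) -> (19.899,-27.389) [heading=252, draw]
  RT 36: heading 252 -> 216
  -- iteration 5/10 --
  FD 11: (19.899,-27.389) -> (11,-33.855) [heading=216, draw]
  RT 36: heading 216 -> 180
  -- iteration 6/10 --
  FD 11: (11,-33.855) -> (0,-33.855) [heading=180, draw]
  RT 36: heading 180 -> 144
  -- iteration 7/10 --
  FD 11: (0,-33.855) -> (-8.899,-27.389) [heading=144, draw]
  RT 36: heading 144 -> 108
  -- iteration 8/10 --
  FD 11: (-8.899,-27.389) -> (-12.298,-16.927) [heading=108, draw]
  RT 36: heading 108 -> 72
  -- iteration 9/10 --
  FD 11: (-12.298,-16.927) -> (-8.899,-6.466) [heading=72, draw]
  RT 36: heading 72 -> 36
  -- iteration 10/10 --
  FD 11: (-8.899,-6.466) -> (0,0) [heading=36, draw]
  RT 36: heading 36 -> 0
]
Final: pos=(0,0), heading=0, 10 segment(s) drawn

Start position: (0, 0)
Final position: (0, 0)
Distance = 0; < 1e-6 -> CLOSED

Answer: yes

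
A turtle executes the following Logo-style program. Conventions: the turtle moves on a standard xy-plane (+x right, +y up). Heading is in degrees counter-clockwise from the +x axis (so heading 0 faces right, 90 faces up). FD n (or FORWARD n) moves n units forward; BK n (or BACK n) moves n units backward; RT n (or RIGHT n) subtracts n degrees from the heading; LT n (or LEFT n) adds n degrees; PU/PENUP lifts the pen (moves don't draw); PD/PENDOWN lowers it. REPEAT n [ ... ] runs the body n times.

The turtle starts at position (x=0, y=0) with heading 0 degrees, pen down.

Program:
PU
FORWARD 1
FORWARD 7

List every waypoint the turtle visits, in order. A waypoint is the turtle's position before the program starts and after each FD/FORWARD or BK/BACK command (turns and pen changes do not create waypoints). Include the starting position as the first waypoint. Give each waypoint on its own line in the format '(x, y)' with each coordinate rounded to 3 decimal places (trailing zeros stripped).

Executing turtle program step by step:
Start: pos=(0,0), heading=0, pen down
PU: pen up
FD 1: (0,0) -> (1,0) [heading=0, move]
FD 7: (1,0) -> (8,0) [heading=0, move]
Final: pos=(8,0), heading=0, 0 segment(s) drawn
Waypoints (3 total):
(0, 0)
(1, 0)
(8, 0)

Answer: (0, 0)
(1, 0)
(8, 0)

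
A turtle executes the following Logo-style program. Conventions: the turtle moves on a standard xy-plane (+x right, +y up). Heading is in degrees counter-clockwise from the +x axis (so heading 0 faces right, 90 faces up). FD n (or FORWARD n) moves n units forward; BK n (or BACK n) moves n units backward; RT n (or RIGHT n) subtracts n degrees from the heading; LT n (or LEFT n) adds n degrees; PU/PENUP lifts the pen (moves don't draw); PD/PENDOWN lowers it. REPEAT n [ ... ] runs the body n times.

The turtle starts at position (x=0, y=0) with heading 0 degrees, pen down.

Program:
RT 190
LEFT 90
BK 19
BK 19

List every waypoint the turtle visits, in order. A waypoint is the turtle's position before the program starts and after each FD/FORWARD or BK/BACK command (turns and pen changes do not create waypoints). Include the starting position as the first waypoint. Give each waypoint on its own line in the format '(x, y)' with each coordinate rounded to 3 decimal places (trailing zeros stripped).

Executing turtle program step by step:
Start: pos=(0,0), heading=0, pen down
RT 190: heading 0 -> 170
LT 90: heading 170 -> 260
BK 19: (0,0) -> (3.299,18.711) [heading=260, draw]
BK 19: (3.299,18.711) -> (6.599,37.423) [heading=260, draw]
Final: pos=(6.599,37.423), heading=260, 2 segment(s) drawn
Waypoints (3 total):
(0, 0)
(3.299, 18.711)
(6.599, 37.423)

Answer: (0, 0)
(3.299, 18.711)
(6.599, 37.423)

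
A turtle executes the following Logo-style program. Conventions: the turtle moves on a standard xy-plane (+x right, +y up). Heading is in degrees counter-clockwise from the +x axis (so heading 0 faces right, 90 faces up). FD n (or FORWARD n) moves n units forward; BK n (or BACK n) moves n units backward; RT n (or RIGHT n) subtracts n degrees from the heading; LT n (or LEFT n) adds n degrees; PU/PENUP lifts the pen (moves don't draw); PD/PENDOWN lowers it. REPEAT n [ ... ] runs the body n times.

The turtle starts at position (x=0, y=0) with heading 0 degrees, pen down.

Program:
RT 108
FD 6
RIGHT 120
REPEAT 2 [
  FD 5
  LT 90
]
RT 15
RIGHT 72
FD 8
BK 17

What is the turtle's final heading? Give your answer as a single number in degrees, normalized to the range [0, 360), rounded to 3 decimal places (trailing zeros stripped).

Executing turtle program step by step:
Start: pos=(0,0), heading=0, pen down
RT 108: heading 0 -> 252
FD 6: (0,0) -> (-1.854,-5.706) [heading=252, draw]
RT 120: heading 252 -> 132
REPEAT 2 [
  -- iteration 1/2 --
  FD 5: (-1.854,-5.706) -> (-5.2,-1.991) [heading=132, draw]
  LT 90: heading 132 -> 222
  -- iteration 2/2 --
  FD 5: (-5.2,-1.991) -> (-8.915,-5.336) [heading=222, draw]
  LT 90: heading 222 -> 312
]
RT 15: heading 312 -> 297
RT 72: heading 297 -> 225
FD 8: (-8.915,-5.336) -> (-14.572,-10.993) [heading=225, draw]
BK 17: (-14.572,-10.993) -> (-2.552,1.028) [heading=225, draw]
Final: pos=(-2.552,1.028), heading=225, 5 segment(s) drawn

Answer: 225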